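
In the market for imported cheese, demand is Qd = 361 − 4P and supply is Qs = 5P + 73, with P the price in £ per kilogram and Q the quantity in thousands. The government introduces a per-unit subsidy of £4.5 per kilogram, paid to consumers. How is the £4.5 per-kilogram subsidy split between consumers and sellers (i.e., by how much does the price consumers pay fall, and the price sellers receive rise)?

Before the subsidy: set 361 − 4P = 5P + 73 → P* = £32, Q* = 233.
With a per-unit subsidy paid to consumers, each effectively pays P − 4.5, so demand becomes Qd = 361 − 4(P − 4.5).
New equilibrium: consumers pay £29.5, sellers receive £34, Q = 243. (Wedge: Pb − Ps = −4.5.)
Gain to consumers: £2.5; to sellers: £2. (They sum to £4.5.)

Consumers gain £2.5 per kilogram; sellers gain £2 per kilogram.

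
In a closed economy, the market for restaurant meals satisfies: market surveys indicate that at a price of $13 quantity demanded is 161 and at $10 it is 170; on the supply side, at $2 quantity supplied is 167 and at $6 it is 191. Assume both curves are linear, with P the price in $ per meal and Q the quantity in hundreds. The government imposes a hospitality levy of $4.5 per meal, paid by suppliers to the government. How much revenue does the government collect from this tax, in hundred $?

Demand slope: (170 − 161)/(10 − 13) = -3, so Qd = 200 − 3P.
Supply slope: (191 − 167)/(6 − 2) = 6, so Qs = 6P + 155.
Without the tax, 200 − 3P = 6P + 155 gives 9P = 45, so P* = $5 and Q* = 185.
With the tax collected from suppliers, supply shifts: Qs = 6(P − 4.5) + 155.
New equilibrium: consumers pay $8, suppliers receive $3.5, Q = 176. (Wedge: Pb − Ps = 4.5.)
Revenue = t · Q = 4.5 · 176 = $792.

Tax revenue = $792 hundred.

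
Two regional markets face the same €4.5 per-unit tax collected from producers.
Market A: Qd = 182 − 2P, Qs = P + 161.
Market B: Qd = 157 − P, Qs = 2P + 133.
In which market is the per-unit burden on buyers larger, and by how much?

Market A: pre-tax P* = €7, Q* = 168; post-tax Q = 165; per-unit burden on buyers = €1.5.
Market B: pre-tax P* = €8, Q* = 149; post-tax Q = 146; per-unit burden on buyers = €3.
Difference: €1.5 vs €3 → market B is larger by €1.5.

Market B, by €1.5.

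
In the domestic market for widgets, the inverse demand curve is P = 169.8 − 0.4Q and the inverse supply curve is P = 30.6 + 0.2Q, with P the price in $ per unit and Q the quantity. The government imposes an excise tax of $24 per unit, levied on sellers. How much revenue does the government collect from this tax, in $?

Inverting to Q(P) form: Qd = 424.5 − 2.5P; Qs = 5P − 153.
Without the tax, 424.5 − 2.5P = 5P − 153 gives 7.5P = 577.5, so P* = $77 and Q* = 232.
With the tax collected from sellers, supply shifts: Qs = 5(P − 24) − 153.
New equilibrium: buyers pay $93, sellers receive $69, Q = 192. (Wedge: Pb − Ps = 24.)
Revenue = t · Q = 24 · 192 = $4608.

Tax revenue = $4608.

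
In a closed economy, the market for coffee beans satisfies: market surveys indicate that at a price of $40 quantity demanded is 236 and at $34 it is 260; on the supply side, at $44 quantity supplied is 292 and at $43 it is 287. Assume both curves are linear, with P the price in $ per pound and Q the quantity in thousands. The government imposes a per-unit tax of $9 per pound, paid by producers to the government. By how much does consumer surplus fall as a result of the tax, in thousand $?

Demand slope: (260 − 236)/(34 − 40) = -4, so Qd = 396 − 4P.
Supply slope: (287 − 292)/(43 − 44) = 5, so Qs = 5P + 72.
Without the tax, 396 − 4P = 5P + 72 gives 9P = 324, so P* = $36 and Q* = 252.
With the tax collected from producers, supply shifts: Qs = 5(P − 9) + 72.
New equilibrium: buyers pay $41, producers receive $32, Q = 232. (Wedge: Pb − Ps = 9.)
ΔCS is the trapezoid between Q = 232 and Q = 252 of height $5: ½ · (252 + 232) · 5 = $1210.

Consumer surplus falls by $1210 thousand.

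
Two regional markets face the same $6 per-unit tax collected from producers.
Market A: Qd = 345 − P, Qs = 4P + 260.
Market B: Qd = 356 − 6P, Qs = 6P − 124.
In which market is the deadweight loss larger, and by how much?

Market B, by $39.6.

Market A: pre-tax P* = $17, Q* = 328; post-tax Q = 323.2; deadweight loss = $14.4.
Market B: pre-tax P* = $40, Q* = 116; post-tax Q = 98; deadweight loss = $54.
Difference: $14.4 vs $54 → market B is larger by $39.6.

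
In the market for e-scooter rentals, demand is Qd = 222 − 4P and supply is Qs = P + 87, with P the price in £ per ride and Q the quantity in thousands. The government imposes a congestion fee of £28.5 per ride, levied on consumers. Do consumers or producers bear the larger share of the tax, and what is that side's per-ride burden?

Without the tax, 222 − 4P = P + 87 gives 5P = 135, so P* = £27 and Q* = 114.
With the tax collected from consumers, demand (in seller-price terms) shifts: Qd = 222 − 4(P + 28.5).
Solving gives Q = 91.2 with consumers paying £32.7 and producers receiving £4.2 (the £28.5 wedge).
Per-ride burden: consumers £5.7, producers £22.8.
Producers take the larger share because supply is less price-elastic here (demand slope 4 vs supply slope 1).
The less price-elastic side of the market bears the larger share of a per-unit tax.

Producers bear the larger share: £22.8 per ride.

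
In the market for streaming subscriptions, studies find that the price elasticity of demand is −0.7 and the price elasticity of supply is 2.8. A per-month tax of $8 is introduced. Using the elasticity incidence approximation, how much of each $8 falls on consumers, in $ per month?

Consumers bear ≈ $6.4 per month.

Incidence ratio: consumers' share ≈ εs / (εs + |εd|) = 2.8 / (2.8 + 0.7) = 0.8.
So consumers bear ≈ 0.8 × $8 = $6.4; sellers bear $1.6.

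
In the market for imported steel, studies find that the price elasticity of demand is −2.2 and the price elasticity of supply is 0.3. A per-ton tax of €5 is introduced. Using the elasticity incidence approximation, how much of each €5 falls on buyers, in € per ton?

Buyers bear ≈ €0.6 per ton.

Incidence ratio: buyers' share ≈ εs / (εs + |εd|) = 0.3 / (0.3 + 2.2) = 0.12.
So buyers bear ≈ 0.12 × €5 = €0.6; suppliers bear €4.4.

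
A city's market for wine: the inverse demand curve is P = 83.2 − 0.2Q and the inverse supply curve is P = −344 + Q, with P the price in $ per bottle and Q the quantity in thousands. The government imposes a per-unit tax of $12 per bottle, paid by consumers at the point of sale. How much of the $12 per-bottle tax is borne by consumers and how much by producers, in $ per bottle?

Consumers bear $2 per bottle; producers bear $10 per bottle.

Inverting to Q(P) form: Qd = 416 − 5P; Qs = P + 344.
Before the tax: set 416 − 5P = P + 344 → P* = $12, Q* = 356.
With the tax collected from consumers, demand (in seller-price terms) shifts: Qd = 416 − 5(P + 12).
New equilibrium: consumers pay $14, producers receive $2, Q = 346. (Wedge: Pb − Ps = 12.)
Burden on consumers: $2; on producers: $10. (They sum to $12.)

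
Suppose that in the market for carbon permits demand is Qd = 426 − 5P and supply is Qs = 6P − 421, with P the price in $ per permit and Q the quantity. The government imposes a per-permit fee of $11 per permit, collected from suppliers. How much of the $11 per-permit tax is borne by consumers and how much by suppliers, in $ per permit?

Without the tax, 426 − 5P = 6P − 421 gives 11P = 847, so P* = $77 and Q* = 41.
With the tax collected from suppliers, supply shifts: Qs = 6(P − 11) − 421.
Solving gives Q = 11 with consumers paying $83 and suppliers receiving $72 (the $11 wedge).
Burden on consumers: $6; on suppliers: $5. (They sum to $11.)
The less price-elastic side of the market bears the larger share of a per-unit tax.

Consumers bear $6 per permit; suppliers bear $5 per permit.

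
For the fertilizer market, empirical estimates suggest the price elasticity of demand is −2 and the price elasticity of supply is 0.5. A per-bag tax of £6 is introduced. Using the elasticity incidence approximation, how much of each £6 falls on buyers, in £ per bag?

Buyers bear ≈ £1.2 per bag.

Incidence ratio: buyers' share ≈ εs / (εs + |εd|) = 0.5 / (0.5 + 2) = 0.2.
So buyers bear ≈ 0.2 × £6 = £1.2; producers bear £4.8.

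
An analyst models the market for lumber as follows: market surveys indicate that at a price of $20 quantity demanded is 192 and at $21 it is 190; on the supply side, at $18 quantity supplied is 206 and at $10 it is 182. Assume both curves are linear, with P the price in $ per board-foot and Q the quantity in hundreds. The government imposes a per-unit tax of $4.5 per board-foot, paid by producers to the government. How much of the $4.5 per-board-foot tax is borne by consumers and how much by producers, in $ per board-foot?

Demand slope: (190 − 192)/(21 − 20) = -2, so Qd = 232 − 2P.
Supply slope: (182 − 206)/(10 − 18) = 3, so Qs = 3P + 152.
Without the tax, 232 − 2P = 3P + 152 gives 5P = 80, so P* = $16 and Q* = 200.
With the tax collected from producers, supply shifts: Qs = 3(P − 4.5) + 152.
Solving gives Q = 194.6 with consumers paying $18.7 and producers receiving $14.2 (the $4.5 wedge).
Burden on consumers: $2.7; on producers: $1.8. (They sum to $4.5.)
The less price-elastic side of the market bears the larger share of a per-unit tax.

Consumers bear $2.7 per board-foot; producers bear $1.8 per board-foot.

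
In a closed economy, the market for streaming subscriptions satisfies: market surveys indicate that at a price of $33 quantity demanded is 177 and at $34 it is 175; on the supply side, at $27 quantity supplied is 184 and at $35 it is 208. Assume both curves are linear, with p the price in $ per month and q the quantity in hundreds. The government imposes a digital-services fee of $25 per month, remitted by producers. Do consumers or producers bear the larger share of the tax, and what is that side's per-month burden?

Demand slope: (175 − 177)/(34 − 33) = -2, so qd = 243 − 2p.
Supply slope: (208 − 184)/(35 − 27) = 3, so qs = 3p + 103.
Before the tax: set 243 − 2p = 3p + 103 → p* = $28, q* = 187.
With the tax collected from producers, supply shifts: qs = 3(p − 25) + 103.
New equilibrium: consumers pay $43, producers receive $18, q = 157. (Wedge: pb − ps = 25.)
Per-month burden: consumers $15, producers $10.
Consumers take the larger share because demand is less price-elastic here (demand slope 2 vs supply slope 3).

Consumers bear the larger share: $15 per month.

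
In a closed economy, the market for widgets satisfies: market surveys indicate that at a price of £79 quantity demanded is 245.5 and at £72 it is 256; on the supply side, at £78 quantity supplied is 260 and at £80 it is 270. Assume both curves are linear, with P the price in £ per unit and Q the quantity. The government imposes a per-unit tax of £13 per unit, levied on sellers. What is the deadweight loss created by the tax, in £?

Deadweight loss = £97.5.

Demand slope: (256 − 245.5)/(72 − 79) = -1.5, so Qd = 364 − 1.5P.
Supply slope: (270 − 260)/(80 − 78) = 5, so Qs = 5P − 130.
Without the tax, 364 − 1.5P = 5P − 130 gives 6.5P = 494, so P* = £76 and Q* = 250.
With the tax collected from sellers, supply shifts: Qs = 5(P − 13) − 130.
Solving gives Q = 235 with consumers paying £86 and sellers receiving £73 (the £13 wedge).
Quantity falls by |ΔQ| = |250 − 235| = 15.
DWL = ½ · t · |ΔQ| = ½ · 13 · 15 = £97.5.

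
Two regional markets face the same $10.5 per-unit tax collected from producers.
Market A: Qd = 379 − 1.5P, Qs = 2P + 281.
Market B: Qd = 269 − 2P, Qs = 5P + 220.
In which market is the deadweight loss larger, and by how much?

Market A: pre-tax P* = $28, Q* = 337; post-tax Q = 328; deadweight loss = $47.25.
Market B: pre-tax P* = $7, Q* = 255; post-tax Q = 240; deadweight loss = $78.75.
Difference: $47.25 vs $78.75 → market B is larger by $31.5.

Market B, by $31.5.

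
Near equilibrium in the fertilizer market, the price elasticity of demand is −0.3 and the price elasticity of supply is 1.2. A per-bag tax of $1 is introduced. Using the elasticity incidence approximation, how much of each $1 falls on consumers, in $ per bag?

Consumers bear ≈ $0.8 per bag.

Incidence ratio: consumers' share ≈ εs / (εs + |εd|) = 1.2 / (1.2 + 0.3) = 0.8.
So consumers bear ≈ 0.8 × $1 = $0.8; sellers bear $0.2.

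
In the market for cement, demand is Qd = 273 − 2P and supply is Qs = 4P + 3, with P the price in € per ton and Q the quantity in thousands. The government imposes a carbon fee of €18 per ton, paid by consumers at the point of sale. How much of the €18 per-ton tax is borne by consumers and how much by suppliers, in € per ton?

Consumers bear €12 per ton; suppliers bear €6 per ton.

Without the tax, 273 − 2P = 4P + 3 gives 6P = 270, so P* = €45 and Q* = 183.
With the tax collected from consumers, demand (in seller-price terms) shifts: Qd = 273 − 2(P + 18).
New equilibrium: consumers pay €57, suppliers receive €39, Q = 159. (Wedge: Pb − Ps = 18.)
Burden on consumers: €12; on suppliers: €6. (They sum to €18.)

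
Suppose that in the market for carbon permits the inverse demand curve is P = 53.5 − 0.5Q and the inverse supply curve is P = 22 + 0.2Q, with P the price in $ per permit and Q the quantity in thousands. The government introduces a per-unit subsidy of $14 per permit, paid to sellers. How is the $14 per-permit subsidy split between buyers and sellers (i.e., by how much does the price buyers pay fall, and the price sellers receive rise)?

Buyers gain $10 per permit; sellers gain $4 per permit.

Inverting to Q(P) form: Qd = 107 − 2P; Qs = 5P − 110.
Without the subsidy, 107 − 2P = 5P − 110 gives 7P = 217, so P* = $31 and Q* = 45.
With a per-unit subsidy paid to sellers, each receives P + 14 per unit sold, so supply becomes Qs = 5(P + 14) − 110.
Solving gives Q = 65 with buyers paying $21 and sellers receiving $35 (the $14 wedge).
Gain to buyers: $10; to sellers: $4. (They sum to $14.)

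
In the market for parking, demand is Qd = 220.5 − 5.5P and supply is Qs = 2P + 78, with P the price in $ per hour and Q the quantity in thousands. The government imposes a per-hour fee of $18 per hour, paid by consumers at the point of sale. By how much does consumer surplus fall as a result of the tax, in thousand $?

Consumer surplus falls by $493.44 thousand.

Before the tax: set 220.5 − 5.5P = 2P + 78 → P* = $19, Q* = 116.
With the tax collected from consumers, demand (in seller-price terms) shifts: Qd = 220.5 − 5.5(P + 18).
Solving gives Q = 89.6 with consumers paying $23.8 and suppliers receiving $5.8 (the $18 wedge).
ΔCS is the trapezoid between Q = 89.6 and Q = 116 of height $4.8: ½ · (116 + 89.6) · 4.8 = $493.44.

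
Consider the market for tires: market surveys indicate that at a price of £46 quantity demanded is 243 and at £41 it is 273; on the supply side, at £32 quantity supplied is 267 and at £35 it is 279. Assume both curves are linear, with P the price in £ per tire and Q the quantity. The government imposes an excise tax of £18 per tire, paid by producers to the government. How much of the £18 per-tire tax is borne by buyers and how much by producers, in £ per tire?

Buyers bear £7.2 per tire; producers bear £10.8 per tire.

Demand slope: (273 − 243)/(41 − 46) = -6, so Qd = 519 − 6P.
Supply slope: (279 − 267)/(35 − 32) = 4, so Qs = 4P + 139.
Before the tax: set 519 − 6P = 4P + 139 → P* = £38, Q* = 291.
With the tax collected from producers, supply shifts: Qs = 4(P − 18) + 139.
Solving gives Q = 247.8 with buyers paying £45.2 and producers receiving £27.2 (the £18 wedge).
Burden on buyers: £7.2; on producers: £10.8. (They sum to £18.)
The less price-elastic side of the market bears the larger share of a per-unit tax.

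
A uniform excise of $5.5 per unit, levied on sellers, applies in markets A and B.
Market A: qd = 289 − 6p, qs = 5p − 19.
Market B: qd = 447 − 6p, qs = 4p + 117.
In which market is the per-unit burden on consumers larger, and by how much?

Market A: pre-tax p* = $28, q* = 121; post-tax q = 106; per-unit burden on consumers = $2.5.
Market B: pre-tax p* = $33, q* = 249; post-tax q = 235.8; per-unit burden on consumers = $2.2.
Difference: $2.5 vs $2.2 → market A is larger by $0.3.

Market A, by $0.3.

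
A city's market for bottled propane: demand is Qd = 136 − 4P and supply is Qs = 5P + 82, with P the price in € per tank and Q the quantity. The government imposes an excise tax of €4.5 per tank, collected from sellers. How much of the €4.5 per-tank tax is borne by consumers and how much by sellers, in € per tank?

Consumers bear €2.5 per tank; sellers bear €2 per tank.

Without the tax, 136 − 4P = 5P + 82 gives 9P = 54, so P* = €6 and Q* = 112.
With the tax collected from sellers, supply shifts: Qs = 5(P − 4.5) + 82.
Solving gives Q = 102 with consumers paying €8.5 and sellers receiving €4 (the €4.5 wedge).
Burden on consumers: €2.5; on sellers: €2. (They sum to €4.5.)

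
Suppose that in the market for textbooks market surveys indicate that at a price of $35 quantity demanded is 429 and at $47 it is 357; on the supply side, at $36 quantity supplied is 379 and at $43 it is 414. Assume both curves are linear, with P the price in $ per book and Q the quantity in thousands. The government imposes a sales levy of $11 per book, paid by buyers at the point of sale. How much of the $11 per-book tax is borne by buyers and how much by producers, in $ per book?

Buyers bear $5 per book; producers bear $6 per book.

Demand slope: (357 − 429)/(47 − 35) = -6, so Qd = 639 − 6P.
Supply slope: (414 − 379)/(43 − 36) = 5, so Qs = 5P + 199.
Without the tax, 639 − 6P = 5P + 199 gives 11P = 440, so P* = $40 and Q* = 399.
With the tax collected from buyers, demand (in seller-price terms) shifts: Qd = 639 − 6(P + 11).
Solving gives Q = 369 with buyers paying $45 and producers receiving $34 (the $11 wedge).
Burden on buyers: $5; on producers: $6. (They sum to $11.)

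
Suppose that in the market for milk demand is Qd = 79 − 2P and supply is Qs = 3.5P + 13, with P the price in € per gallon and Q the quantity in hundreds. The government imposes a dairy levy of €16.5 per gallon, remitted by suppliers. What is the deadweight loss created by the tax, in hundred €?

Deadweight loss = €173.25 hundred.

Before the tax: set 79 − 2P = 3.5P + 13 → P* = €12, Q* = 55.
With the tax collected from suppliers, supply shifts: Qs = 3.5(P − 16.5) + 13.
New equilibrium: buyers pay €22.5, suppliers receive €6, Q = 34. (Wedge: Pb − Ps = 16.5.)
Quantity falls by |ΔQ| = |55 − 34| = 21.
DWL = ½ · t · |ΔQ| = ½ · 16.5 · 21 = €173.25.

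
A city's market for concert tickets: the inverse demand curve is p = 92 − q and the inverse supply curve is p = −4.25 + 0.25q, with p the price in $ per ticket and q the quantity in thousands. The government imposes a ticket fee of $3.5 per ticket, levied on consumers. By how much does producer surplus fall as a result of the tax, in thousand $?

Rewrite in direct form: qd = 92 − p and qs = 4p + 17.
Without the tax, 92 − p = 4p + 17 gives 5p = 75, so p* = $15 and q* = 77.
With the tax collected from consumers, demand (in seller-price terms) shifts: qd = 92 − (p + 3.5).
Solving gives q = 74.2 with consumers paying $17.8 and producers receiving $14.3 (the $3.5 wedge).
ΔPS is the trapezoid between Q = 74.2 and Q = 77 of height $0.7: ½ · (77 + 74.2) · 0.7 = $52.92.

Producer surplus falls by $52.92 thousand.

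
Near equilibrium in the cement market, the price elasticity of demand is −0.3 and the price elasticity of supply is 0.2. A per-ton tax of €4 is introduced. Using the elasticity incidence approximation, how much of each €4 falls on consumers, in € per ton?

Consumers bear ≈ €1.6 per ton.

Incidence ratio: consumers' share ≈ εs / (εs + |εd|) = 0.2 / (0.2 + 0.3) = 0.4.
So consumers bear ≈ 0.4 × €4 = €1.6; producers bear €2.4.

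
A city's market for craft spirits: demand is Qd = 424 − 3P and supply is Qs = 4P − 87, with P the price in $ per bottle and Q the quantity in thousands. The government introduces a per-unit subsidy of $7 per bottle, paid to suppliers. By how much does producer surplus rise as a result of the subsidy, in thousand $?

Producer surplus rises by $633 thousand.

Without the subsidy, 424 − 3P = 4P − 87 gives 7P = 511, so P* = $73 and Q* = 205.
With a per-unit subsidy paid to suppliers, each receives P + 7 per unit sold, so supply becomes Qs = 4(P + 7) − 87.
New equilibrium: buyers pay $69, suppliers receive $76, Q = 217. (Wedge: Pb − Ps = −7.)
ΔPS is the trapezoid between Q = 217 and Q = 205 of height $3: ½ · (205 + 217) · 3 = $633.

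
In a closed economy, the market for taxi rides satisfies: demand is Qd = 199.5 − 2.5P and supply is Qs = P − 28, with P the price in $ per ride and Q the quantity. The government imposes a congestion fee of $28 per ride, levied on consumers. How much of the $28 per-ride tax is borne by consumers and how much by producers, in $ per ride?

Consumers bear $8 per ride; producers bear $20 per ride.

Without the tax, 199.5 − 2.5P = P − 28 gives 3.5P = 227.5, so P* = $65 and Q* = 37.
With the tax collected from consumers, demand (in seller-price terms) shifts: Qd = 199.5 − 2.5(P + 28).
New equilibrium: consumers pay $73, producers receive $45, Q = 17. (Wedge: Pb − Ps = 28.)
Burden on consumers: $8; on producers: $20. (They sum to $28.)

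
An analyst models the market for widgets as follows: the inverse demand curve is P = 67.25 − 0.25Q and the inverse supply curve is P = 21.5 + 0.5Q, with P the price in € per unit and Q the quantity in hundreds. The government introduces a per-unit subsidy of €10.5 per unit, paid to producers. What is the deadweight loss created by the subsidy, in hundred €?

Inverting to Q(P) form: Qd = 269 − 4P; Qs = 2P − 43.
Before the subsidy: set 269 − 4P = 2P − 43 → P* = €52, Q* = 61.
With a per-unit subsidy paid to producers, each receives P + 10.5 per unit sold, so supply becomes Qs = 2(P + 10.5) − 43.
New equilibrium: buyers pay €48.5, producers receive €59, Q = 75. (Wedge: Pb − Ps = −10.5.)
Quantity rises by |ΔQ| = |61 − 75| = 14.
DWL = ½ · t · |ΔQ| = ½ · 10.5 · 14 = €73.5.

Deadweight loss = €73.5 hundred.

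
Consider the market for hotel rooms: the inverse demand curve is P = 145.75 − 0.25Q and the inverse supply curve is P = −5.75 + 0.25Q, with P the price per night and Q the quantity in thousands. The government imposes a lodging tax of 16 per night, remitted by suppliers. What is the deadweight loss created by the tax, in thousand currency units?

Deadweight loss = 256 thousand.

Rewrite in direct form: Qd = 583 − 4P and Qs = 4P + 23.
Before the tax: set 583 − 4P = 4P + 23 → P* = 70, Q* = 303.
With the tax collected from suppliers, supply shifts: Qs = 4(P − 16) + 23.
New equilibrium: consumers pay 78, suppliers receive 62, Q = 271. (Wedge: Pb − Ps = 16.)
Quantity falls by |ΔQ| = |303 − 271| = 32.
DWL = ½ · t · |ΔQ| = ½ · 16 · 32 = 256.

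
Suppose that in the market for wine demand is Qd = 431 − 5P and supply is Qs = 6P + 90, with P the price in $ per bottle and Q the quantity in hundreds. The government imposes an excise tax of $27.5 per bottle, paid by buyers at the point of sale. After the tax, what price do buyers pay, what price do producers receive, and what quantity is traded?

Buyers pay $46; producers receive $18.5; quantity = 201.

Before the tax: set 431 − 5P = 6P + 90 → P* = $31, Q* = 276.
With the tax collected from buyers, demand (in seller-price terms) shifts: Qd = 431 − 5(P + 27.5).
Solving gives Q = 201 with buyers paying $46 and producers receiving $18.5 (the $27.5 wedge).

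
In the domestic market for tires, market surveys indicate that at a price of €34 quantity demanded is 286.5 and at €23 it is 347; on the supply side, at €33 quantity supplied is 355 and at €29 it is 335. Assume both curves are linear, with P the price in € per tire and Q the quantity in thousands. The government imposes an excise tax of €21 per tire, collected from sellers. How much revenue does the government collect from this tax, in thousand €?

Demand slope: (347 − 286.5)/(23 − 34) = -5.5, so Qd = 473.5 − 5.5P.
Supply slope: (335 − 355)/(29 − 33) = 5, so Qs = 5P + 190.
Before the tax: set 473.5 − 5.5P = 5P + 190 → P* = €27, Q* = 325.
With the tax collected from sellers, supply shifts: Qs = 5(P − 21) + 190.
New equilibrium: consumers pay €37, sellers receive €16, Q = 270. (Wedge: Pb − Ps = 21.)
Revenue = t · Q = 21 · 270 = €5670.

Tax revenue = €5670 thousand.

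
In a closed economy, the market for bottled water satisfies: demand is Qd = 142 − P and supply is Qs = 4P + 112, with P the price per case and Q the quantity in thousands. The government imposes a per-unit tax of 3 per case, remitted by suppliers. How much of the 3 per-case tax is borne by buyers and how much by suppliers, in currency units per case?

Without the tax, 142 − P = 4P + 112 gives 5P = 30, so P* = 6 and Q* = 136.
With the tax collected from suppliers, supply shifts: Qs = 4(P − 3) + 112.
Solving gives Q = 133.6 with buyers paying 8.4 and suppliers receiving 5.4 (the 3 wedge).
Burden on buyers: 2.4; on suppliers: 0.6. (They sum to 3.)
The less price-elastic side of the market bears the larger share of a per-unit tax.

Buyers bear 2.4 per case; suppliers bear 0.6 per case.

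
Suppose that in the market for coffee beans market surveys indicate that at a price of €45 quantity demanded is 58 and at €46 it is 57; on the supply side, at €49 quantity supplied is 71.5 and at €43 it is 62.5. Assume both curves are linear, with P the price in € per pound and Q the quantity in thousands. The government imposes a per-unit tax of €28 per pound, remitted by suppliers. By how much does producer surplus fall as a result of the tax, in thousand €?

Producer surplus falls by €589.12 thousand.

Demand slope: (57 − 58)/(46 − 45) = -1, so Qd = 103 − P.
Supply slope: (62.5 − 71.5)/(43 − 49) = 1.5, so Qs = 1.5P − 2.
Before the tax: set 103 − P = 1.5P − 2 → P* = €42, Q* = 61.
With the tax collected from suppliers, supply shifts: Qs = 1.5(P − 28) − 2.
Solving gives Q = 44.2 with buyers paying €58.8 and suppliers receiving €30.8 (the €28 wedge).
ΔPS is the trapezoid between Q = 44.2 and Q = 61 of height €11.2: ½ · (61 + 44.2) · 11.2 = €589.12.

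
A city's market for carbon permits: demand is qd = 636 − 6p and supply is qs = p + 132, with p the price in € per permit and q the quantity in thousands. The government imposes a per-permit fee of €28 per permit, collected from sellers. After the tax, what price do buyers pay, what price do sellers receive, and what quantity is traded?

Buyers pay €76; sellers receive €48; quantity = 180.

Before the tax: set 636 − 6p = p + 132 → p* = €72, q* = 204.
With the tax collected from sellers, supply shifts: qs = (p − 28) + 132.
Solving gives q = 180 with buyers paying €76 and sellers receiving €48 (the €28 wedge).
The less price-elastic side of the market bears the larger share of a per-unit tax.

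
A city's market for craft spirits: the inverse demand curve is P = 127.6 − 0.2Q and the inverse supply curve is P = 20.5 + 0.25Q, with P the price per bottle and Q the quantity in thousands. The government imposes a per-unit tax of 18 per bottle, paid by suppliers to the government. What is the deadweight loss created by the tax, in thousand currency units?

Deadweight loss = 360 thousand.

Inverting to Q(P) form: Qd = 638 − 5P; Qs = 4P − 82.
Without the tax, 638 − 5P = 4P − 82 gives 9P = 720, so P* = 80 and Q* = 238.
With the tax collected from suppliers, supply shifts: Qs = 4(P − 18) − 82.
New equilibrium: consumers pay 88, suppliers receive 70, Q = 198. (Wedge: Pb − Ps = 18.)
Quantity falls by |ΔQ| = |238 − 198| = 40.
DWL = ½ · t · |ΔQ| = ½ · 18 · 40 = 360.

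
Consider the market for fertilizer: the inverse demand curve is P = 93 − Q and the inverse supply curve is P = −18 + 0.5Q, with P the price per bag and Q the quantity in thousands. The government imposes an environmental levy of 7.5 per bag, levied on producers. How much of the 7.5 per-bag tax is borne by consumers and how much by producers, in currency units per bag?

Rewrite in direct form: Qd = 93 − P and Qs = 2P + 36.
Without the tax, 93 − P = 2P + 36 gives 3P = 57, so P* = 19 and Q* = 74.
With the tax collected from producers, supply shifts: Qs = 2(P − 7.5) + 36.
New equilibrium: consumers pay 24, producers receive 16.5, Q = 69. (Wedge: Pb − Ps = 7.5.)
Burden on consumers: 5; on producers: 2.5. (They sum to 7.5.)

Consumers bear 5 per bag; producers bear 2.5 per bag.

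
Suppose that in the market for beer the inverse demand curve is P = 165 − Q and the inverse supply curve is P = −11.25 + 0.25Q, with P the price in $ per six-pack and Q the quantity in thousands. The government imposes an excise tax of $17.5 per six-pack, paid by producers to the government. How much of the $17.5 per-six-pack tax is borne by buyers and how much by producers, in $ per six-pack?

Inverting to Q(P) form: Qd = 165 − P; Qs = 4P + 45.
Before the tax: set 165 − P = 4P + 45 → P* = $24, Q* = 141.
With the tax collected from producers, supply shifts: Qs = 4(P − 17.5) + 45.
New equilibrium: buyers pay $38, producers receive $20.5, Q = 127. (Wedge: Pb − Ps = 17.5.)
Burden on buyers: $14; on producers: $3.5. (They sum to $17.5.)

Buyers bear $14 per six-pack; producers bear $3.5 per six-pack.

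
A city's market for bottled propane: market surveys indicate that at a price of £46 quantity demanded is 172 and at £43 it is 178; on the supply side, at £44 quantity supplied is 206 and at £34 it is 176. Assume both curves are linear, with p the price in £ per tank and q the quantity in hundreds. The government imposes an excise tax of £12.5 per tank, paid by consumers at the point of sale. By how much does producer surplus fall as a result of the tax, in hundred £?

Demand slope: (178 − 172)/(43 − 46) = -2, so qd = 264 − 2p.
Supply slope: (176 − 206)/(34 − 44) = 3, so qs = 3p + 74.
Without the tax, 264 − 2p = 3p + 74 gives 5p = 190, so p* = £38 and q* = 188.
With the tax collected from consumers, demand (in seller-price terms) shifts: qd = 264 − 2(p + 12.5).
New equilibrium: consumers pay £45.5, producers receive £33, q = 173. (Wedge: pb − ps = 12.5.)
ΔPS is the trapezoid between Q = 173 and Q = 188 of height £5: ½ · (188 + 173) · 5 = £902.5.

Producer surplus falls by £902.5 hundred.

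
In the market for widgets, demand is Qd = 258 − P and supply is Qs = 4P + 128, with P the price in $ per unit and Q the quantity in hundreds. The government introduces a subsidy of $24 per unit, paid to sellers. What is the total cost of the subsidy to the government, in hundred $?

Government outlay = $6028.8 hundred.

Without the subsidy, 258 − P = 4P + 128 gives 5P = 130, so P* = $26 and Q* = 232.
With a per-unit subsidy paid to sellers, each receives P + 24 per unit sold, so supply becomes Qs = 4(P + 24) + 128.
Solving gives Q = 251.2 with buyers paying $6.8 and sellers receiving $30.8 (the $24 wedge).
Outlay = t · Q = 24 · 251.2 = $6028.8.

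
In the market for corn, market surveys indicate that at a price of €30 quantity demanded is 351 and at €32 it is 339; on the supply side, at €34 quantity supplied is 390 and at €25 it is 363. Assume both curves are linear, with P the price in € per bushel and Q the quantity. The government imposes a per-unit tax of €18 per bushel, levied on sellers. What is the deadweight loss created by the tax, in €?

Demand slope: (339 − 351)/(32 − 30) = -6, so Qd = 531 − 6P.
Supply slope: (363 − 390)/(25 − 34) = 3, so Qs = 3P + 288.
Before the tax: set 531 − 6P = 3P + 288 → P* = €27, Q* = 369.
With the tax collected from sellers, supply shifts: Qs = 3(P − 18) + 288.
Solving gives Q = 333 with consumers paying €33 and sellers receiving €15 (the €18 wedge).
Quantity falls by |ΔQ| = |369 − 333| = 36.
DWL = ½ · t · |ΔQ| = ½ · 18 · 36 = €324.

Deadweight loss = €324.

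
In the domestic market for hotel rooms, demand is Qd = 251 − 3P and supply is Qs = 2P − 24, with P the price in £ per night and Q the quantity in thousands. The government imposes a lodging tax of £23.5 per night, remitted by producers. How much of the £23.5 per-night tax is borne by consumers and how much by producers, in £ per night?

Without the tax, 251 − 3P = 2P − 24 gives 5P = 275, so P* = £55 and Q* = 86.
With the tax collected from producers, supply shifts: Qs = 2(P − 23.5) − 24.
Solving gives Q = 57.8 with consumers paying £64.4 and producers receiving £40.9 (the £23.5 wedge).
Burden on consumers: £9.4; on producers: £14.1. (They sum to £23.5.)

Consumers bear £9.4 per night; producers bear £14.1 per night.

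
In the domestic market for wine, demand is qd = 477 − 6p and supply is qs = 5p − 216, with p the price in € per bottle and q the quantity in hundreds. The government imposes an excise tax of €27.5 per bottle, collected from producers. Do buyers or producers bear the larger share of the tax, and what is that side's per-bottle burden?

Producers bear the larger share: €15 per bottle.

Before the tax: set 477 − 6p = 5p − 216 → p* = €63, q* = 99.
With the tax collected from producers, supply shifts: qs = 5(p − 27.5) − 216.
Solving gives q = 24 with buyers paying €75.5 and producers receiving €48 (the €27.5 wedge).
Per-bottle burden: buyers €12.5, producers €15.
Producers take the larger share because supply is less price-elastic here (demand slope 6 vs supply slope 5).
The less price-elastic side of the market bears the larger share of a per-unit tax.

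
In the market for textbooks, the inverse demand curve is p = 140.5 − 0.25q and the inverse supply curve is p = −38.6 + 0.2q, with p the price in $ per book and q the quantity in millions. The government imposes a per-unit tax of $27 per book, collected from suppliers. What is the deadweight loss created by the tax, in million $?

Inverting to q(p) form: qd = 562 − 4p; qs = 5p + 193.
Without the tax, 562 − 4p = 5p + 193 gives 9p = 369, so p* = $41 and q* = 398.
With the tax collected from suppliers, supply shifts: qs = 5(p − 27) + 193.
New equilibrium: consumers pay $56, suppliers receive $29, q = 338. (Wedge: pb − ps = 27.)
Quantity falls by |ΔQ| = |398 − 338| = 60.
DWL = ½ · t · |ΔQ| = ½ · 27 · 60 = $810.

Deadweight loss = $810 million.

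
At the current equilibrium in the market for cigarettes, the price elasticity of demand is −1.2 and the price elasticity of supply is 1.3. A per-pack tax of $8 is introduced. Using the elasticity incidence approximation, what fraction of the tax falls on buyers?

Buyers' share ≈ 0.52.

Incidence ratio: buyers' share ≈ εs / (εs + |εd|) = 1.3 / (1.3 + 1.2) = 0.52.
Supply is the more elastic side, so buyers bear the larger share.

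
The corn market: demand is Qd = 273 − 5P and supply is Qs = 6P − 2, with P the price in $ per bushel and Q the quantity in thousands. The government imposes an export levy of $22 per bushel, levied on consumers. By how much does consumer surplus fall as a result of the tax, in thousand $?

Without the tax, 273 − 5P = 6P − 2 gives 11P = 275, so P* = $25 and Q* = 148.
With the tax collected from consumers, demand (in seller-price terms) shifts: Qd = 273 − 5(P + 22).
New equilibrium: consumers pay $37, producers receive $15, Q = 88. (Wedge: Pb − Ps = 22.)
ΔCS is the trapezoid between Q = 88 and Q = 148 of height $12: ½ · (148 + 88) · 12 = $1416.

Consumer surplus falls by $1416 thousand.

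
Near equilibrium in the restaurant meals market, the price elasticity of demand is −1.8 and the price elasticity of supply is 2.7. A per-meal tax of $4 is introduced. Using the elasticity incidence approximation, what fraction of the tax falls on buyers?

Buyers' share ≈ 0.6.

Incidence ratio: buyers' share ≈ εs / (εs + |εd|) = 2.7 / (2.7 + 1.8) = 0.6.
Supply is the more elastic side, so buyers bear the larger share.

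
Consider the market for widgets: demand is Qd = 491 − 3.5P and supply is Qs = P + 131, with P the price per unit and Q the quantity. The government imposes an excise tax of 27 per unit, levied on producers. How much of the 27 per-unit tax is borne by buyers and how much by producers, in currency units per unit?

Without the tax, 491 − 3.5P = P + 131 gives 4.5P = 360, so P* = 80 and Q* = 211.
With the tax collected from producers, supply shifts: Qs = (P − 27) + 131.
New equilibrium: buyers pay 86, producers receive 59, Q = 190. (Wedge: Pb − Ps = 27.)
Burden on buyers: 6; on producers: 21. (They sum to 27.)
The less price-elastic side of the market bears the larger share of a per-unit tax.

Buyers bear 6 per unit; producers bear 21 per unit.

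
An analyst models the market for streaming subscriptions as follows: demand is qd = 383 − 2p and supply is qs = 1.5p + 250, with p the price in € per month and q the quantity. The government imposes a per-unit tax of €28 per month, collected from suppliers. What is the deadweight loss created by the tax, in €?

Deadweight loss = €336.

Without the tax, 383 − 2p = 1.5p + 250 gives 3.5p = 133, so p* = €38 and q* = 307.
With the tax collected from suppliers, supply shifts: qs = 1.5(p − 28) + 250.
Solving gives q = 283 with consumers paying €50 and suppliers receiving €22 (the €28 wedge).
Quantity falls by |ΔQ| = |307 − 283| = 24.
DWL = ½ · t · |ΔQ| = ½ · 28 · 24 = €336.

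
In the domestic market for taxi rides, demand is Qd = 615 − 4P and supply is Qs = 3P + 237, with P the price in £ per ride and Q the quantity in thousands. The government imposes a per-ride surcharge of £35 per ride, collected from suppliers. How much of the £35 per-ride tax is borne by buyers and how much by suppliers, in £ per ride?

Before the tax: set 615 − 4P = 3P + 237 → P* = £54, Q* = 399.
With the tax collected from suppliers, supply shifts: Qs = 3(P − 35) + 237.
New equilibrium: buyers pay £69, suppliers receive £34, Q = 339. (Wedge: Pb − Ps = 35.)
Burden on buyers: £15; on suppliers: £20. (They sum to £35.)
The less price-elastic side of the market bears the larger share of a per-unit tax.

Buyers bear £15 per ride; suppliers bear £20 per ride.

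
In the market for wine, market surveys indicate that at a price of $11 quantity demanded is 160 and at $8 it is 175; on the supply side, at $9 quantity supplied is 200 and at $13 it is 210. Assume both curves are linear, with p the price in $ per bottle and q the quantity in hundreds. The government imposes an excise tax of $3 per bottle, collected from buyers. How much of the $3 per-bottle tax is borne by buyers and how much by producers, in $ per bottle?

Buyers bear $1 per bottle; producers bear $2 per bottle.

Demand slope: (175 − 160)/(8 − 11) = -5, so qd = 215 − 5p.
Supply slope: (210 − 200)/(13 − 9) = 2.5, so qs = 2.5p + 177.5.
Without the tax, 215 − 5p = 2.5p + 177.5 gives 7.5p = 37.5, so p* = $5 and q* = 190.
With the tax collected from buyers, demand (in seller-price terms) shifts: qd = 215 − 5(p + 3).
Solving gives q = 185 with buyers paying $6 and producers receiving $3 (the $3 wedge).
Burden on buyers: $1; on producers: $2. (They sum to $3.)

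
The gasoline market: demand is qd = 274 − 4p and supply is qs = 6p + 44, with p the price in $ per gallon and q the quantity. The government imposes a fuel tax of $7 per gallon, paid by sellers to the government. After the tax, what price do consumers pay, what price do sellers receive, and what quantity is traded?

Before the tax: set 274 − 4p = 6p + 44 → p* = $23, q* = 182.
With the tax collected from sellers, supply shifts: qs = 6(p − 7) + 44.
Solving gives q = 165.2 with consumers paying $27.2 and sellers receiving $20.2 (the $7 wedge).

Consumers pay $27.2; sellers receive $20.2; quantity = 165.2.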